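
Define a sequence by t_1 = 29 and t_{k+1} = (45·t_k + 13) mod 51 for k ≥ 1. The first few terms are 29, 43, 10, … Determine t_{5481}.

16

t_1 = 29, t_2 = 43, t_3 = 10, t_4 = 4, t_5 = 40, t_6 = 28, t_7 = 49, t_8 = 25, t_9 = 16, t_{10} = 19, t_{11} = 1, t_{12} = 7, t_{13} = 22, t_{14} = 34, t_{15} = 13, t_{16} = 37, t_{17} = 46, t_{18} = 43.
Since t_{18} = t_2 = 43, the sequence is eventually periodic: after a pre-period of length 1 it cycles with period 16.
For k ≥ 2, t_k depends only on (k - 2) mod 16. (5481 - 2) mod 16 = 7, so t_{5481} = t_9 = 16.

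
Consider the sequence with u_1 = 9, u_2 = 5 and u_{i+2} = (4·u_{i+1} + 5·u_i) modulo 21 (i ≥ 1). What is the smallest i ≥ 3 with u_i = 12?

u_1 = 9; u_2 = 5; u_3 = 2; u_4 = 12; u_5 = 16; u_6 = 19; u_7 = 9; u_8 = 5.
The sequence repeats with period 6.
The value 12 first appears (with i ≥ 3) at u_4.

4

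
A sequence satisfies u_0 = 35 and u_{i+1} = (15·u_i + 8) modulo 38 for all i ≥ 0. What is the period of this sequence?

u_0 = 35; u_1 = 1; u_2 = 23; u_3 = 11; u_4 = 21; u_5 = 19; u_6 = 27; u_7 = 33; u_8 = 9; u_9 = 29; u_{10} = 25; u_{11} = 3; u_{12} = 15; u_{13} = 5; u_{14} = 7; u_{15} = 37; u_{16} = 31; u_{17} = 17; u_{18} = 35.
The sequence repeats with period 18.

18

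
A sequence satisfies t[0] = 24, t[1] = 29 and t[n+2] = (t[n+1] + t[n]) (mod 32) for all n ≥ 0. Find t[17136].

Listing terms: t[0] = 24; t[1] = 29; t[2] = 21; t[3] = 18; t[4] = 7; t[5] = 25; t[6] = 0; t[7] = 25; t[8] = 25; t[9] = 18; t[10] = 11; t[11] = 29; t[12] = 8; t[13] = 5; t[14] = 13; t[15] = 18; t[16] = 31; t[17] = 17; t[18] = 16; t[19] = 1; t[20] = 17; t[21] = 18; t[22] = 3; t[23] = 21; t[24] = 24; t[25] = 13; t[26] = 5; t[27] = 18; t[28] = 23; t[29] = 9; t[30] = 0; t[31] = 9; t[32] = 9; t[33] = 18; t[34] = 27; t[35] = 13; t[36] = 8; t[37] = 21; t[38] = 29; t[39] = 18; t[40] = 15; t[41] = 1; t[42] = 16; t[43] = 17; t[44] = 1; t[45] = 18; t[46] = 19; t[47] = 5; t[48] = 24; t[49] = 29.
The sequence repeats with period 48.
So t[17136] = t[0 + ((17136-0) mod 48)] = t[0] = 24.

24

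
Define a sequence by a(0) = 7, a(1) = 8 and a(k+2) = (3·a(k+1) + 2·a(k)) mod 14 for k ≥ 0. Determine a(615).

12

a(0) = 7, a(1) = 8, a(2) = 10, a(3) = 4, a(4) = 4, a(5) = 6, a(6) = 12, a(7) = 6, a(8) = 0, a(9) = 12, a(10) = 8, a(11) = 6, a(12) = 6, a(13) = 2, a(14) = 4, a(15) = 2, a(16) = 0, a(17) = 4, a(18) = 12, a(19) = 2, a(20) = 2, a(21) = 10, a(22) = 6, a(23) = 10, a(24) = 0, a(25) = 6, a(26) = 4, a(27) = 10, a(28) = 10, a(29) = 8, a(30) = 2, a(31) = 8, a(32) = 0, a(33) = 2, a(34) = 6, a(35) = 8, a(36) = 8, a(37) = 12, a(38) = 10, a(39) = 12, a(40) = 0, a(41) = 10, a(42) = 2, a(43) = 12, a(44) = 12, a(45) = 4, a(46) = 8, a(47) = 4, a(48) = 0, a(49) = 8, a(50) = 10.
Since (a(49), a(50)) = (a(1), a(2)) = (8, 10) (two consecutive terms determine the rest), the sequence is eventually periodic: after a pre-period of length 1 it cycles with period 48.
For k ≥ 1, a(k) depends only on (k - 1) mod 48. (615 - 1) mod 48 = 38, so a(615) = a(39) = 12.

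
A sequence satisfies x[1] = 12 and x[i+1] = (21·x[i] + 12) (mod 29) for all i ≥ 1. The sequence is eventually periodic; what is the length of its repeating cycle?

x[1] = 12,  x[2] = 3,  x[3] = 17,  x[4] = 21,  x[5] = 18,  x[6] = 13,  x[7] = 24,  x[8] = 23,  x[9] = 2,  x[10] = 25,  x[11] = 15,  x[12] = 8,  x[13] = 6,  x[14] = 22,  x[15] = 10,  x[16] = 19,  x[17] = 5,  x[18] = 1,  x[19] = 4,  x[20] = 9,  x[21] = 27,  x[22] = 28,  x[23] = 20,  x[24] = 26,  x[25] = 7,  x[26] = 14,  x[27] = 16,  x[28] = 0,  x[29] = 12.
The sequence repeats with period 28.

28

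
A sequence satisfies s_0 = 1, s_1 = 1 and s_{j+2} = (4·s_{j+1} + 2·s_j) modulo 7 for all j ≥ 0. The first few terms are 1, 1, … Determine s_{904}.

s_0 = 1, s_1 = 1, s_2 = 6, s_3 = 5, s_4 = 4, s_5 = 5, s_6 = 0, s_7 = 3, s_8 = 5, s_9 = 5, s_{10} = 2, s_{11} = 4, s_{12} = 6, s_{13} = 4, s_{14} = 0, s_{15} = 1, s_{16} = 4, s_{17} = 4, s_{18} = 3, s_{19} = 6, s_{20} = 2, s_{21} = 6, s_{22} = 0, s_{23} = 5, s_{24} = 6, s_{25} = 6, s_{26} = 1, s_{27} = 2, s_{28} = 3, s_{29} = 2, s_{30} = 0, s_{31} = 4, s_{32} = 2, s_{33} = 2, s_{34} = 5, s_{35} = 3, s_{36} = 1, s_{37} = 3, s_{38} = 0, s_{39} = 6, s_{40} = 3, s_{41} = 3, s_{42} = 4, s_{43} = 1, s_{44} = 5, s_{45} = 1, s_{46} = 0, s_{47} = 2, s_{48} = 1, s_{49} = 1.
The sequence repeats with period 48.
So s_{904} = s_{0 + ((904-0) mod 48)} = s_{40} = 3.

3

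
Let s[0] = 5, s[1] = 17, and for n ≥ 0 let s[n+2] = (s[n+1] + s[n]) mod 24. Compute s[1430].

We have s[0] = 5,  s[1] = 17,  s[2] = 22,  s[3] = 15,  s[4] = 13,  s[5] = 4,  s[6] = 17,  s[7] = 21,  s[8] = 14,  s[9] = 11,  s[10] = 1,  s[11] = 12,  s[12] = 13,  s[13] = 1,  s[14] = 14,  s[15] = 15,  s[16] = 5,  s[17] = 20,  s[18] = 1,  s[19] = 21,  s[20] = 22,  s[21] = 19,  s[22] = 17,  s[23] = 12,  s[24] = 5,  s[25] = 17.
The sequence repeats with period 24.
(1430 - 0) mod 24 = 14, so s[1430] = s[14] = 14.

14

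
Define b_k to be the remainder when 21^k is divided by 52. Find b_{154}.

25

b_1 = 21, b_2 = 25, b_3 = 5, b_4 = 1, b_5 = 21.
The sequence repeats with period 4.
So b_{154} = b_{1 + ((154-1) mod 4)} = b_2 = 25.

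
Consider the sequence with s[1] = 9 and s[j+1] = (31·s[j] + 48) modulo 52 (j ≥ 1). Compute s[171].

s[1] = 9, s[2] = 15, s[3] = 45, s[4] = 39, s[5] = 9.
Since s[5] = s[1] = 9, the sequence is periodic with period 4.
So s[171] = s[1 + ((171-1) mod 4)] = s[3] = 45.

45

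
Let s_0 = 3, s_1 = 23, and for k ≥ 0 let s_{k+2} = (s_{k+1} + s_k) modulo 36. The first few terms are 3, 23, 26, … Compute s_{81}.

17

s_0 = 3; s_1 = 23; s_2 = 26; s_3 = 13; s_4 = 3; s_5 = 16; s_6 = 19; s_7 = 35; s_8 = 18; s_9 = 17; s_{10} = 35; s_{11} = 16; s_{12} = 15; s_{13} = 31; s_{14} = 10; s_{15} = 5; s_{16} = 15; s_{17} = 20; s_{18} = 35; s_{19} = 19; s_{20} = 18; s_{21} = 1; s_{22} = 19; s_{23} = 20; s_{24} = 3; s_{25} = 23.
Since (s_{24}, s_{25}) = (s_0, s_1) = (3, 23) (two consecutive terms determine the rest), the sequence is periodic with period 24.
(81 - 0) mod 24 = 9, so s_{81} = s_9 = 17.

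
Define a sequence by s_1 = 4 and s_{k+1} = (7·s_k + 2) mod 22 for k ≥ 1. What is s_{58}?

0

We have s_1 = 4,  s_2 = 8,  s_3 = 14,  s_4 = 12,  s_5 = 20,  s_6 = 10,  s_7 = 6,  s_8 = 0,  s_9 = 2,  s_{10} = 16,  s_{11} = 4.
Since s_{11} = s_1 = 4, the sequence is periodic with period 10.
So s_{58} = s_{1 + ((58-1) mod 10)} = s_8 = 0.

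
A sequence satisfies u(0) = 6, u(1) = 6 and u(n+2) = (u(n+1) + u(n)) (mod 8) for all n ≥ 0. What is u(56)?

Computing terms: u(0) = 6,  u(1) = 6,  u(2) = 4,  u(3) = 2,  u(4) = 6,  u(5) = 0,  u(6) = 6,  u(7) = 6.
The sequence repeats with period 6.
(56 - 0) mod 6 = 2, so u(56) = u(2) = 4.

4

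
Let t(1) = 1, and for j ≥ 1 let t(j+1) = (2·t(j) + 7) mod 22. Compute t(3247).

Listing terms: t(1) = 1, t(2) = 9, t(3) = 3, t(4) = 13, t(5) = 11, t(6) = 7, t(7) = 21, t(8) = 5, t(9) = 17, t(10) = 19, t(11) = 1.
Since t(11) = t(1) = 1, the sequence is periodic with period 10.
So t(3247) = t(1 + ((3247-1) mod 10)) = t(7) = 21.

21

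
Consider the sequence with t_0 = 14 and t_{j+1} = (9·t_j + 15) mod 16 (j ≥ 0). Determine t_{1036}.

Computing terms: t_0 = 14,  t_1 = 13,  t_2 = 4,  t_3 = 3,  t_4 = 10,  t_5 = 9,  t_6 = 0,  t_7 = 15,  t_8 = 6,  t_9 = 5,  t_{10} = 12,  t_{11} = 11,  t_{12} = 2,  t_{13} = 1,  t_{14} = 8,  t_{15} = 7,  t_{16} = 14.
The sequence repeats with period 16.
So t_{1036} = t_{0 + ((1036-0) mod 16)} = t_{12} = 2.

2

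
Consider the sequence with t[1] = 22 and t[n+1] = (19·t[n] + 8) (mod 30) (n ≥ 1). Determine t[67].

t[1] = 22, t[2] = 6, t[3] = 2, t[4] = 16, t[5] = 12, t[6] = 26, t[7] = 22.
The sequence repeats with period 6.
(67 - 1) mod 6 = 0, so t[67] = t[1] = 22.

22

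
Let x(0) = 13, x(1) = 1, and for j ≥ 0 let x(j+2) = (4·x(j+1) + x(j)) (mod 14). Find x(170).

Computing terms: x(0) = 13,  x(1) = 1,  x(2) = 3,  x(3) = 13,  x(4) = 13,  x(5) = 9,  x(6) = 7,  x(7) = 9,  x(8) = 1,  x(9) = 13,  x(10) = 11,  x(11) = 1,  x(12) = 1,  x(13) = 5,  x(14) = 7,  x(15) = 5,  x(16) = 13,  x(17) = 1.
The sequence repeats with period 16.
(170 - 0) mod 16 = 10, so x(170) = x(10) = 11.

11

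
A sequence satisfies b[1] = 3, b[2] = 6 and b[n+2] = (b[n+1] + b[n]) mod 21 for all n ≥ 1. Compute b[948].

15

b[1] = 3, b[2] = 6, b[3] = 9, b[4] = 15, b[5] = 3, b[6] = 18, b[7] = 0, b[8] = 18, b[9] = 18, b[10] = 15, b[11] = 12, b[12] = 6, b[13] = 18, b[14] = 3, b[15] = 0, b[16] = 3, b[17] = 3, b[18] = 6.
The sequence repeats with period 16.
So b[948] = b[1 + ((948-1) mod 16)] = b[4] = 15.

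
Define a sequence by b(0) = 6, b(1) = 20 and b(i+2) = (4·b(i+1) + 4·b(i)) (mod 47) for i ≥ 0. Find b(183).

Computing terms: b(0) = 6, b(1) = 20, b(2) = 10, b(3) = 26, b(4) = 3, b(5) = 22, b(6) = 6, b(7) = 18, b(8) = 2, b(9) = 33, b(10) = 46, b(11) = 34, b(12) = 38, b(13) = 6, b(14) = 35, b(15) = 23, b(16) = 44, b(17) = 33, b(18) = 26, b(19) = 1, b(20) = 14, b(21) = 13, b(22) = 14, b(23) = 14, b(24) = 18, b(25) = 34, b(26) = 20, b(27) = 28, b(28) = 4, b(29) = 34, b(30) = 11, b(31) = 39, b(32) = 12, b(33) = 16, b(34) = 18, b(35) = 42, b(36) = 5, b(37) = 0, b(38) = 20, b(39) = 33, b(40) = 24, b(41) = 40, b(42) = 21, b(43) = 9, b(44) = 26, b(45) = 46, b(46) = 6, b(47) = 20.
The sequence repeats with period 46.
So b(183) = b(0 + ((183-0) mod 46)) = b(45) = 46.

46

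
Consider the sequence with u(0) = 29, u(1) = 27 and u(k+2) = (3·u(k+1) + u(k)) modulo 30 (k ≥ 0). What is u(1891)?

We have u(0) = 29; u(1) = 27; u(2) = 20; u(3) = 27; u(4) = 11; u(5) = 0; u(6) = 11; u(7) = 3; u(8) = 20; u(9) = 3; u(10) = 29; u(11) = 0; u(12) = 29; u(13) = 27.
The sequence repeats with period 12.
(1891 - 0) mod 12 = 7, so u(1891) = u(7) = 3.

3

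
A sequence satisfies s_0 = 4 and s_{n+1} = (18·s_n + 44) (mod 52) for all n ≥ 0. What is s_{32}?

Computing terms: s_0 = 4,  s_1 = 12,  s_2 = 0,  s_3 = 44,  s_4 = 4.
The sequence repeats with period 4.
So s_{32} = s_{0 + ((32-0) mod 4)} = s_0 = 4.

4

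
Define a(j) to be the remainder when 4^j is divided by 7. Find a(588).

1

Computing terms: a(0) = 1,  a(1) = 4,  a(2) = 2,  a(3) = 1.
The sequence repeats with period 3.
So a(588) = a(0 + ((588-0) mod 3)) = a(0) = 1.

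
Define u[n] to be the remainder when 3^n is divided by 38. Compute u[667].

Listing terms: u[1] = 3; u[2] = 9; u[3] = 27; u[4] = 5; u[5] = 15; u[6] = 7; u[7] = 21; u[8] = 25; u[9] = 37; u[10] = 35; u[11] = 29; u[12] = 11; u[13] = 33; u[14] = 23; u[15] = 31; u[16] = 17; u[17] = 13; u[18] = 1; u[19] = 3.
The sequence repeats with period 18.
So u[667] = u[1 + ((667-1) mod 18)] = u[1] = 3.

3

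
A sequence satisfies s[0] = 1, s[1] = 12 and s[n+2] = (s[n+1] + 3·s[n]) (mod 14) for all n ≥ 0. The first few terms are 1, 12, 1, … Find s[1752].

1

s[0] = 1, s[1] = 12, s[2] = 1, s[3] = 9, s[4] = 12, s[5] = 11, s[6] = 5, s[7] = 10, s[8] = 11, s[9] = 13, s[10] = 4, s[11] = 1, s[12] = 13, s[13] = 2, s[14] = 13, s[15] = 5, s[16] = 2, s[17] = 3, s[18] = 9, s[19] = 4, s[20] = 3, s[21] = 1, s[22] = 10, s[23] = 13, s[24] = 1, s[25] = 12.
The sequence repeats with period 24.
(1752 - 0) mod 24 = 0, so s[1752] = s[0] = 1.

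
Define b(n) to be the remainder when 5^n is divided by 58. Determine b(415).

b(0) = 1,  b(1) = 5,  b(2) = 25,  b(3) = 9,  b(4) = 45,  b(5) = 51,  b(6) = 23,  b(7) = 57,  b(8) = 53,  b(9) = 33,  b(10) = 49,  b(11) = 13,  b(12) = 7,  b(13) = 35,  b(14) = 1.
The sequence repeats with period 14.
(415 - 0) mod 14 = 9, so b(415) = b(9) = 33.

33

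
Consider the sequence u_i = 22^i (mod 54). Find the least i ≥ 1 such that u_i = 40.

Computing terms: u_0 = 1, u_1 = 22, u_2 = 52, u_3 = 10, u_4 = 4, u_5 = 34, u_6 = 46, u_7 = 40, u_8 = 16, u_9 = 28, u_{10} = 22.
Since u_{10} = u_1 = 22, the sequence is eventually periodic: after a pre-period of length 1 it cycles with period 9.
The value 40 first appears (with i ≥ 1) at u_7.

7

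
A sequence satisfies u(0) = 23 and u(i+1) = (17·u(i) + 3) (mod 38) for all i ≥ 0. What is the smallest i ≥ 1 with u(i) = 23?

18

u(0) = 23,  u(1) = 14,  u(2) = 13,  u(3) = 34,  u(4) = 11,  u(5) = 0,  u(6) = 3,  u(7) = 16,  u(8) = 9,  u(9) = 4,  u(10) = 33,  u(11) = 32,  u(12) = 15,  u(13) = 30,  u(14) = 19,  u(15) = 22,  u(16) = 35,  u(17) = 28,  u(18) = 23.
Since u(18) = u(0) = 23, the sequence is periodic with period 18.
The value 23 next appears (with i ≥ 1) at u(18).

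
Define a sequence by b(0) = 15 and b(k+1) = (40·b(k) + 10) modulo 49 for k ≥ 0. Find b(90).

15

Computing terms: b(0) = 15,  b(1) = 22,  b(2) = 8,  b(3) = 36,  b(4) = 29,  b(5) = 43,  b(6) = 15.
The sequence repeats with period 6.
(90 - 0) mod 6 = 0, so b(90) = b(0) = 15.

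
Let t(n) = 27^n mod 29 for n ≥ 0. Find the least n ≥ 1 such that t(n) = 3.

19

Computing terms: t(0) = 1, t(1) = 27, t(2) = 4, t(3) = 21, t(4) = 16, t(5) = 26, t(6) = 6, t(7) = 17, t(8) = 24, t(9) = 10, t(10) = 9, t(11) = 11, t(12) = 7, t(13) = 15, t(14) = 28, t(15) = 2, t(16) = 25, t(17) = 8, t(18) = 13, t(19) = 3, t(20) = 23, t(21) = 12, t(22) = 5, t(23) = 19, t(24) = 20, t(25) = 18, t(26) = 22, t(27) = 14, t(28) = 1.
Since t(28) = t(0) = 1, the sequence is periodic with period 28.
The value 3 first appears (with n ≥ 1) at t(19).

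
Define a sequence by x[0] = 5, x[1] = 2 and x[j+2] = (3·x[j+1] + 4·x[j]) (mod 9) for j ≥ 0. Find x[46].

2

Computing terms: x[0] = 5,  x[1] = 2,  x[2] = 8,  x[3] = 5,  x[4] = 2.
Since (x[3], x[4]) = (x[0], x[1]) = (5, 2) (two consecutive terms determine the rest), the sequence is periodic with period 3.
(46 - 0) mod 3 = 1, so x[46] = x[1] = 2.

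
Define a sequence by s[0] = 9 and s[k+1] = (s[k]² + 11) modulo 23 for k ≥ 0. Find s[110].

Computing terms: s[0] = 9,  s[1] = 0,  s[2] = 11,  s[3] = 17,  s[4] = 1,  s[5] = 12,  s[6] = 17.
Since s[6] = s[3] = 17, the sequence is eventually periodic: after a pre-period of length 3 it cycles with period 3.
For k ≥ 3, s[k] depends only on (k - 3) mod 3. (110 - 3) mod 3 = 2, so s[110] = s[5] = 12.

12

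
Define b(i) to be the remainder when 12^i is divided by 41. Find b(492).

25

Computing terms: b(0) = 1, b(1) = 12, b(2) = 21, b(3) = 6, b(4) = 31, b(5) = 3, b(6) = 36, b(7) = 22, b(8) = 18, b(9) = 11, b(10) = 9, b(11) = 26, b(12) = 25, b(13) = 13, b(14) = 33, b(15) = 27, b(16) = 37, b(17) = 34, b(18) = 39, b(19) = 17, b(20) = 40, b(21) = 29, b(22) = 20, b(23) = 35, b(24) = 10, b(25) = 38, b(26) = 5, b(27) = 19, b(28) = 23, b(29) = 30, b(30) = 32, b(31) = 15, b(32) = 16, b(33) = 28, b(34) = 8, b(35) = 14, b(36) = 4, b(37) = 7, b(38) = 2, b(39) = 24, b(40) = 1.
The sequence repeats with period 40.
(492 - 0) mod 40 = 12, so b(492) = b(12) = 25.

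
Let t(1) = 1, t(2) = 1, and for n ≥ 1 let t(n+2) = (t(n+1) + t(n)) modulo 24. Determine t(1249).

1

We have t(1) = 1,  t(2) = 1,  t(3) = 2,  t(4) = 3,  t(5) = 5,  t(6) = 8,  t(7) = 13,  t(8) = 21,  t(9) = 10,  t(10) = 7,  t(11) = 17,  t(12) = 0,  t(13) = 17,  t(14) = 17,  t(15) = 10,  t(16) = 3,  t(17) = 13,  t(18) = 16,  t(19) = 5,  t(20) = 21,  t(21) = 2,  t(22) = 23,  t(23) = 1,  t(24) = 0,  t(25) = 1,  t(26) = 1.
The sequence repeats with period 24.
So t(1249) = t(1 + ((1249-1) mod 24)) = t(1) = 1.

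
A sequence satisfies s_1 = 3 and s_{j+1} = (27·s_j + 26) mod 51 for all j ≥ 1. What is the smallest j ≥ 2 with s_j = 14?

15

Listing terms: s_1 = 3, s_2 = 5, s_3 = 8, s_4 = 38, s_5 = 32, s_6 = 23, s_7 = 35, s_8 = 2, s_9 = 29, s_{10} = 44, s_{11} = 41, s_{12} = 11, s_{13} = 17, s_{14} = 26, s_{15} = 14, s_{16} = 47, s_{17} = 20, s_{18} = 5.
Since s_{18} = s_2 = 5, the sequence is eventually periodic: after a pre-period of length 1 it cycles with period 16.
The value 14 first appears (with j ≥ 2) at s_{15}.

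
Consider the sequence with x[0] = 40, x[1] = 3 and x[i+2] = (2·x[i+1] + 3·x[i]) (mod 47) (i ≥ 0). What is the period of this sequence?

We have x[0] = 40; x[1] = 3; x[2] = 32; x[3] = 26; x[4] = 7; x[5] = 45; x[6] = 17; x[7] = 28; x[8] = 13; x[9] = 16; x[10] = 24; x[11] = 2; x[12] = 29; x[13] = 17; x[14] = 27; x[15] = 11; x[16] = 9; x[17] = 4; x[18] = 35; x[19] = 35; x[20] = 34; x[21] = 32; x[22] = 25; x[23] = 5; x[24] = 38; x[25] = 44; x[26] = 14; x[27] = 19; x[28] = 33; x[29] = 29; x[30] = 16; x[31] = 25; x[32] = 4; x[33] = 36; x[34] = 37; x[35] = 41; x[36] = 5; x[37] = 39; x[38] = 46; x[39] = 21; x[40] = 39; x[41] = 0; x[42] = 23; x[43] = 46; x[44] = 20; x[45] = 37; x[46] = 40; x[47] = 3.
The sequence repeats with period 46.

46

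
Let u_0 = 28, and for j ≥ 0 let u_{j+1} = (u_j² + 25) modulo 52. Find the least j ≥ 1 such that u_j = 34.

2

Computing terms: u_0 = 28; u_1 = 29; u_2 = 34; u_3 = 37; u_4 = 42; u_5 = 21; u_6 = 50; u_7 = 29.
Since u_7 = u_1 = 29, the sequence is eventually periodic: after a pre-period of length 1 it cycles with period 6.
The value 34 first appears (with j ≥ 1) at u_2.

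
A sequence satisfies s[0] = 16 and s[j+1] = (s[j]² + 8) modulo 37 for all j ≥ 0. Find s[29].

We have s[0] = 16, s[1] = 5, s[2] = 33, s[3] = 24, s[4] = 29, s[5] = 35, s[6] = 12, s[7] = 4, s[8] = 24.
Since s[8] = s[3] = 24, the sequence is eventually periodic: after a pre-period of length 3 it cycles with period 5.
For j ≥ 3, s[j] depends only on (j - 3) mod 5. (29 - 3) mod 5 = 1, so s[29] = s[4] = 29.

29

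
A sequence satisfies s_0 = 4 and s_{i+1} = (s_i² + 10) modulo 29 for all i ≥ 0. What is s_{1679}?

9

Computing terms: s_0 = 4,  s_1 = 26,  s_2 = 19,  s_3 = 23,  s_4 = 17,  s_5 = 9,  s_6 = 4.
Since s_6 = s_0 = 4, the sequence is periodic with period 6.
(1679 - 0) mod 6 = 5, so s_{1679} = s_5 = 9.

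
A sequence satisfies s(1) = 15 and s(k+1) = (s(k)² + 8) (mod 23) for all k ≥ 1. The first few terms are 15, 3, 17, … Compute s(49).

21

Computing terms: s(1) = 15; s(2) = 3; s(3) = 17; s(4) = 21; s(5) = 12; s(6) = 14; s(7) = 20; s(8) = 17.
Since s(8) = s(3) = 17, the sequence is eventually periodic: after a pre-period of length 2 it cycles with period 5.
For k ≥ 3, s(k) depends only on (k - 3) mod 5. (49 - 3) mod 5 = 1, so s(49) = s(4) = 21.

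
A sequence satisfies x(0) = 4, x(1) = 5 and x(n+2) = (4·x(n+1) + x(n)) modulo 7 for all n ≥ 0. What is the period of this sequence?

16

x(0) = 4, x(1) = 5, x(2) = 3, x(3) = 3, x(4) = 1, x(5) = 0, x(6) = 1, x(7) = 4, x(8) = 3, x(9) = 2, x(10) = 4, x(11) = 4, x(12) = 6, x(13) = 0, x(14) = 6, x(15) = 3, x(16) = 4, x(17) = 5.
The sequence repeats with period 16.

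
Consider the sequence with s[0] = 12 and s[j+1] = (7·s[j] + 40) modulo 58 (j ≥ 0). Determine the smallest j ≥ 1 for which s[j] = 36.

Listing terms: s[0] = 12; s[1] = 8; s[2] = 38; s[3] = 16; s[4] = 36; s[5] = 2; s[6] = 54; s[7] = 12.
The sequence repeats with period 7.
The value 36 first appears (with j ≥ 1) at s[4].

4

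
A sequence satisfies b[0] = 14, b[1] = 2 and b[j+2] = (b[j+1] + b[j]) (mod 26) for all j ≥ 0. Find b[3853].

8

Computing terms: b[0] = 14; b[1] = 2; b[2] = 16; b[3] = 18; b[4] = 8; b[5] = 0; b[6] = 8; b[7] = 8; b[8] = 16; b[9] = 24; b[10] = 14; b[11] = 12; b[12] = 0; b[13] = 12; b[14] = 12; b[15] = 24; b[16] = 10; b[17] = 8; b[18] = 18; b[19] = 0; b[20] = 18; b[21] = 18; b[22] = 10; b[23] = 2; b[24] = 12; b[25] = 14; b[26] = 0; b[27] = 14; b[28] = 14; b[29] = 2.
Since (b[28], b[29]) = (b[0], b[1]) = (14, 2) (two consecutive terms determine the rest), the sequence is periodic with period 28.
So b[3853] = b[0 + ((3853-0) mod 28)] = b[17] = 8.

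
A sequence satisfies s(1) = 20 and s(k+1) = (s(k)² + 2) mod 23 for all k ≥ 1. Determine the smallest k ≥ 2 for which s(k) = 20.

Computing terms: s(1) = 20, s(2) = 11, s(3) = 8, s(4) = 20.
Since s(4) = s(1) = 20, the sequence is periodic with period 3.
The value 20 next appears (with k ≥ 2) at s(4).

4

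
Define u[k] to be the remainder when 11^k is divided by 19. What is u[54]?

We have u[0] = 1; u[1] = 11; u[2] = 7; u[3] = 1.
The sequence repeats with period 3.
(54 - 0) mod 3 = 0, so u[54] = u[0] = 1.

1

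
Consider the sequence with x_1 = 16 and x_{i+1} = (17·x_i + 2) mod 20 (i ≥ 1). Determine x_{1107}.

Listing terms: x_1 = 16, x_2 = 14, x_3 = 0, x_4 = 2, x_5 = 16.
The sequence repeats with period 4.
So x_{1107} = x_{1 + ((1107-1) mod 4)} = x_3 = 0.

0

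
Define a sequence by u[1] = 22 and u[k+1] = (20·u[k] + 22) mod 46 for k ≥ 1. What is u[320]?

Listing terms: u[1] = 22,  u[2] = 2,  u[3] = 16,  u[4] = 20,  u[5] = 8,  u[6] = 44,  u[7] = 28,  u[8] = 30,  u[9] = 24,  u[10] = 42,  u[11] = 34,  u[12] = 12,  u[13] = 32,  u[14] = 18,  u[15] = 14,  u[16] = 26,  u[17] = 36,  u[18] = 6,  u[19] = 4,  u[20] = 10,  u[21] = 38,  u[22] = 0,  u[23] = 22.
Since u[23] = u[1] = 22, the sequence is periodic with period 22.
(320 - 1) mod 22 = 11, so u[320] = u[12] = 12.

12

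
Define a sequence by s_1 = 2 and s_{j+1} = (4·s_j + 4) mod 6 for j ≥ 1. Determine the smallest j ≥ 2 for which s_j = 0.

2

s_1 = 2; s_2 = 0; s_3 = 4; s_4 = 2.
The sequence repeats with period 3.
The value 0 first appears (with j ≥ 2) at s_2.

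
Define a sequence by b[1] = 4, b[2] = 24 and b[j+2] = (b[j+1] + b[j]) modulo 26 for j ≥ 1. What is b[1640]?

b[1] = 4; b[2] = 24; b[3] = 2; b[4] = 0; b[5] = 2; b[6] = 2; b[7] = 4; b[8] = 6; b[9] = 10; b[10] = 16; b[11] = 0; b[12] = 16; b[13] = 16; b[14] = 6; b[15] = 22; b[16] = 2; b[17] = 24; b[18] = 0; b[19] = 24; b[20] = 24; b[21] = 22; b[22] = 20; b[23] = 16; b[24] = 10; b[25] = 0; b[26] = 10; b[27] = 10; b[28] = 20; b[29] = 4; b[30] = 24.
Since (b[29], b[30]) = (b[1], b[2]) = (4, 24) (two consecutive terms determine the rest), the sequence is periodic with period 28.
So b[1640] = b[1 + ((1640-1) mod 28)] = b[16] = 2.

2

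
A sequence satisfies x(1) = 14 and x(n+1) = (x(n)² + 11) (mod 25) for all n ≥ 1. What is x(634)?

Computing terms: x(1) = 14,  x(2) = 7,  x(3) = 10,  x(4) = 11,  x(5) = 7.
Since x(5) = x(2) = 7, the sequence is eventually periodic: after a pre-period of length 1 it cycles with period 3.
For n ≥ 2, x(n) depends only on (n - 2) mod 3. (634 - 2) mod 3 = 2, so x(634) = x(4) = 11.

11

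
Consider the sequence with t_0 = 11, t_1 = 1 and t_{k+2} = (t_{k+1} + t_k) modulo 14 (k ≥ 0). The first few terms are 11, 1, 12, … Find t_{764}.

We have t_0 = 11,  t_1 = 1,  t_2 = 12,  t_3 = 13,  t_4 = 11,  t_5 = 10,  t_6 = 7,  t_7 = 3,  t_8 = 10,  t_9 = 13,  t_{10} = 9,  t_{11} = 8,  t_{12} = 3,  t_{13} = 11,  t_{14} = 0,  t_{15} = 11,  t_{16} = 11,  t_{17} = 8,  t_{18} = 5,  t_{19} = 13,  t_{20} = 4,  t_{21} = 3,  t_{22} = 7,  t_{23} = 10,  t_{24} = 3,  t_{25} = 13,  t_{26} = 2,  t_{27} = 1,  t_{28} = 3,  t_{29} = 4,  t_{30} = 7,  t_{31} = 11,  t_{32} = 4,  t_{33} = 1,  t_{34} = 5,  t_{35} = 6,  t_{36} = 11,  t_{37} = 3,  t_{38} = 0,  t_{39} = 3,  t_{40} = 3,  t_{41} = 6,  t_{42} = 9,  t_{43} = 1,  t_{44} = 10,  t_{45} = 11,  t_{46} = 7,  t_{47} = 4,  t_{48} = 11,  t_{49} = 1.
The sequence repeats with period 48.
So t_{764} = t_{0 + ((764-0) mod 48)} = t_{44} = 10.

10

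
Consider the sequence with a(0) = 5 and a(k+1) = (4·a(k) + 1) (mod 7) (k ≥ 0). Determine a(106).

0

a(0) = 5,  a(1) = 0,  a(2) = 1,  a(3) = 5.
Since a(3) = a(0) = 5, the sequence is periodic with period 3.
So a(106) = a(0 + ((106-0) mod 3)) = a(1) = 0.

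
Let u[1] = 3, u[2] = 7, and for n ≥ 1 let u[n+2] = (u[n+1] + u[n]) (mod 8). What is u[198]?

4

u[1] = 3, u[2] = 7, u[3] = 2, u[4] = 1, u[5] = 3, u[6] = 4, u[7] = 7, u[8] = 3, u[9] = 2, u[10] = 5, u[11] = 7, u[12] = 4, u[13] = 3, u[14] = 7.
Since (u[13], u[14]) = (u[1], u[2]) = (3, 7) (two consecutive terms determine the rest), the sequence is periodic with period 12.
So u[198] = u[1 + ((198-1) mod 12)] = u[6] = 4.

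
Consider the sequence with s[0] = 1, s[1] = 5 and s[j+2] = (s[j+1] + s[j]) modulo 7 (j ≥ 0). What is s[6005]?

s[0] = 1; s[1] = 5; s[2] = 6; s[3] = 4; s[4] = 3; s[5] = 0; s[6] = 3; s[7] = 3; s[8] = 6; s[9] = 2; s[10] = 1; s[11] = 3; s[12] = 4; s[13] = 0; s[14] = 4; s[15] = 4; s[16] = 1; s[17] = 5.
Since (s[16], s[17]) = (s[0], s[1]) = (1, 5) (two consecutive terms determine the rest), the sequence is periodic with period 16.
(6005 - 0) mod 16 = 5, so s[6005] = s[5] = 0.

0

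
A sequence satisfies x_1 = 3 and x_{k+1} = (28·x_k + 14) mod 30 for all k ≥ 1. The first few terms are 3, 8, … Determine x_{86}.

8

Listing terms: x_1 = 3,  x_2 = 8,  x_3 = 28,  x_4 = 18,  x_5 = 8.
Since x_5 = x_2 = 8, the sequence is eventually periodic: after a pre-period of length 1 it cycles with period 3.
For k ≥ 2, x_k depends only on (k - 2) mod 3. (86 - 2) mod 3 = 0, so x_{86} = x_2 = 8.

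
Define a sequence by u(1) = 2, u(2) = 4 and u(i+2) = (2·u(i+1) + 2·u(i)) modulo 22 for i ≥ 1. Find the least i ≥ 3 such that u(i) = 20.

6

u(1) = 2; u(2) = 4; u(3) = 12; u(4) = 10; u(5) = 0; u(6) = 20; u(7) = 18; u(8) = 10; u(9) = 12; u(10) = 0; u(11) = 2; u(12) = 4.
The sequence repeats with period 10.
The value 20 first appears (with i ≥ 3) at u(6).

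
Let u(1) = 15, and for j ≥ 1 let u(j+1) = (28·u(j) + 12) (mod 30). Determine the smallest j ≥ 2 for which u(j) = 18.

3

Listing terms: u(1) = 15,  u(2) = 12,  u(3) = 18,  u(4) = 6,  u(5) = 0,  u(6) = 12.
Since u(6) = u(2) = 12, the sequence is eventually periodic: after a pre-period of length 1 it cycles with period 4.
The value 18 first appears (with j ≥ 2) at u(3).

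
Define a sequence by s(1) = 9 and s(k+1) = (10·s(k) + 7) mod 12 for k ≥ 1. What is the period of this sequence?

Computing terms: s(1) = 9; s(2) = 1; s(3) = 5; s(4) = 9.
The sequence repeats with period 3.

3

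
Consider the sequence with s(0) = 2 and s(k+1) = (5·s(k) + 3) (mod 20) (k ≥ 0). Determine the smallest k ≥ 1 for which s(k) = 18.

4

Listing terms: s(0) = 2,  s(1) = 13,  s(2) = 8,  s(3) = 3,  s(4) = 18,  s(5) = 13.
Since s(5) = s(1) = 13, the sequence is eventually periodic: after a pre-period of length 1 it cycles with period 4.
The value 18 first appears (with k ≥ 1) at s(4).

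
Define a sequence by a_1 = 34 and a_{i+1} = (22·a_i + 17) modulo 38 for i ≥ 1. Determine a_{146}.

5

Listing terms: a_1 = 34, a_2 = 5, a_3 = 13, a_4 = 37, a_5 = 33, a_6 = 21, a_7 = 23, a_8 = 29, a_9 = 9, a_{10} = 25, a_{11} = 35, a_{12} = 27, a_{13} = 3, a_{14} = 7, a_{15} = 19, a_{16} = 17, a_{17} = 11, a_{18} = 31, a_{19} = 15, a_{20} = 5.
Since a_{20} = a_2 = 5, the sequence is eventually periodic: after a pre-period of length 1 it cycles with period 18.
For i ≥ 2, a_i depends only on (i - 2) mod 18. (146 - 2) mod 18 = 0, so a_{146} = a_2 = 5.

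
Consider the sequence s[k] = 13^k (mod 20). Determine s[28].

1

s[1] = 13,  s[2] = 9,  s[3] = 17,  s[4] = 1,  s[5] = 13.
Since s[5] = s[1] = 13, the sequence is periodic with period 4.
(28 - 1) mod 4 = 3, so s[28] = s[4] = 1.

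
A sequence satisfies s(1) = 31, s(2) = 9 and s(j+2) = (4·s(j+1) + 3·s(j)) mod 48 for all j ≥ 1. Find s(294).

Computing terms: s(1) = 31; s(2) = 9; s(3) = 33; s(4) = 15; s(5) = 15; s(6) = 9; s(7) = 33.
Since (s(6), s(7)) = (s(2), s(3)) = (9, 33) (two consecutive terms determine the rest), the sequence is eventually periodic: after a pre-period of length 1 it cycles with period 4.
For j ≥ 2, s(j) depends only on (j - 2) mod 4. (294 - 2) mod 4 = 0, so s(294) = s(2) = 9.

9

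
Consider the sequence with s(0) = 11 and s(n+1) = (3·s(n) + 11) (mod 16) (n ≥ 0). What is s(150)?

We have s(0) = 11,  s(1) = 12,  s(2) = 15,  s(3) = 8,  s(4) = 3,  s(5) = 4,  s(6) = 7,  s(7) = 0,  s(8) = 11.
The sequence repeats with period 8.
So s(150) = s(0 + ((150-0) mod 8)) = s(6) = 7.

7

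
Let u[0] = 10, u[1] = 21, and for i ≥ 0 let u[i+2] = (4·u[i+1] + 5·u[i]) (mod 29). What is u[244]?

27

u[0] = 10; u[1] = 21; u[2] = 18; u[3] = 3; u[4] = 15; u[5] = 17; u[6] = 27; u[7] = 19; u[8] = 8; u[9] = 11; u[10] = 26; u[11] = 14; u[12] = 12; u[13] = 2; u[14] = 10; u[15] = 21.
Since (u[14], u[15]) = (u[0], u[1]) = (10, 21) (two consecutive terms determine the rest), the sequence is periodic with period 14.
So u[244] = u[0 + ((244-0) mod 14)] = u[6] = 27.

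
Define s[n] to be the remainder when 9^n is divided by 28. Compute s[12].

s[1] = 9, s[2] = 25, s[3] = 1, s[4] = 9.
The sequence repeats with period 3.
(12 - 1) mod 3 = 2, so s[12] = s[3] = 1.

1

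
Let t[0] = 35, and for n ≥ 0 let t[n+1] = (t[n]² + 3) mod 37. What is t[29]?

7

t[0] = 35, t[1] = 7, t[2] = 15, t[3] = 6, t[4] = 2, t[5] = 7.
Since t[5] = t[1] = 7, the sequence is eventually periodic: after a pre-period of length 1 it cycles with period 4.
For n ≥ 1, t[n] depends only on (n - 1) mod 4. (29 - 1) mod 4 = 0, so t[29] = t[1] = 7.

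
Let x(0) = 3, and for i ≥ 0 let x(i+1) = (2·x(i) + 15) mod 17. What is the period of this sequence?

8

x(0) = 3,  x(1) = 4,  x(2) = 6,  x(3) = 10,  x(4) = 1,  x(5) = 0,  x(6) = 15,  x(7) = 11,  x(8) = 3.
The sequence repeats with period 8.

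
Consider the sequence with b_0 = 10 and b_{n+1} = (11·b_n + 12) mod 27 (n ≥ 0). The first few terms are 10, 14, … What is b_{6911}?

Computing terms: b_0 = 10, b_1 = 14, b_2 = 4, b_3 = 2, b_4 = 7, b_5 = 8, b_6 = 19, b_7 = 5, b_8 = 13, b_9 = 20, b_{10} = 16, b_{11} = 26, b_{12} = 1, b_{13} = 23, b_{14} = 22, b_{15} = 11, b_{16} = 25, b_{17} = 17, b_{18} = 10.
Since b_{18} = b_0 = 10, the sequence is periodic with period 18.
So b_{6911} = b_{0 + ((6911-0) mod 18)} = b_{17} = 17.

17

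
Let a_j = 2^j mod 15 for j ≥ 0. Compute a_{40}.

1

a_0 = 1; a_1 = 2; a_2 = 4; a_3 = 8; a_4 = 1.
Since a_4 = a_0 = 1, the sequence is periodic with period 4.
So a_{40} = a_{0 + ((40-0) mod 4)} = a_0 = 1.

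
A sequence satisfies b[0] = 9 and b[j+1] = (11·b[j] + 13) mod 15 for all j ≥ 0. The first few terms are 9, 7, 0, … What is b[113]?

We have b[0] = 9; b[1] = 7; b[2] = 0; b[3] = 13; b[4] = 6; b[5] = 4; b[6] = 12; b[7] = 10; b[8] = 3; b[9] = 1; b[10] = 9.
The sequence repeats with period 10.
So b[113] = b[0 + ((113-0) mod 10)] = b[3] = 13.

13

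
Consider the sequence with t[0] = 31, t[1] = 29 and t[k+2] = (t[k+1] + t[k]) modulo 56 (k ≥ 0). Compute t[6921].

13

Listing terms: t[0] = 31, t[1] = 29, t[2] = 4, t[3] = 33, t[4] = 37, t[5] = 14, t[6] = 51, t[7] = 9, t[8] = 4, t[9] = 13, t[10] = 17, t[11] = 30, t[12] = 47, t[13] = 21, t[14] = 12, t[15] = 33, t[16] = 45, t[17] = 22, t[18] = 11, t[19] = 33, t[20] = 44, t[21] = 21, t[22] = 9, t[23] = 30, t[24] = 39, t[25] = 13, t[26] = 52, t[27] = 9, t[28] = 5, t[29] = 14, t[30] = 19, t[31] = 33, t[32] = 52, t[33] = 29, t[34] = 25, t[35] = 54, t[36] = 23, t[37] = 21, t[38] = 44, t[39] = 9, t[40] = 53, t[41] = 6, t[42] = 3, t[43] = 9, t[44] = 12, t[45] = 21, t[46] = 33, t[47] = 54, t[48] = 31, t[49] = 29.
Since (t[48], t[49]) = (t[0], t[1]) = (31, 29) (two consecutive terms determine the rest), the sequence is periodic with period 48.
(6921 - 0) mod 48 = 9, so t[6921] = t[9] = 13.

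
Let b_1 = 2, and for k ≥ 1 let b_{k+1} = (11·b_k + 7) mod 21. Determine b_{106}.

2

Listing terms: b_1 = 2, b_2 = 8, b_3 = 11, b_4 = 2.
The sequence repeats with period 3.
So b_{106} = b_{1 + ((106-1) mod 3)} = b_1 = 2.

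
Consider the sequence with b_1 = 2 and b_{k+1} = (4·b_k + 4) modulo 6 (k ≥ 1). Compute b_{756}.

4

Listing terms: b_1 = 2, b_2 = 0, b_3 = 4, b_4 = 2.
The sequence repeats with period 3.
(756 - 1) mod 3 = 2, so b_{756} = b_3 = 4.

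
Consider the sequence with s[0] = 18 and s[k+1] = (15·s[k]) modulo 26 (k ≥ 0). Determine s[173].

4

Computing terms: s[0] = 18; s[1] = 10; s[2] = 20; s[3] = 14; s[4] = 2; s[5] = 4; s[6] = 8; s[7] = 16; s[8] = 6; s[9] = 12; s[10] = 24; s[11] = 22; s[12] = 18.
Since s[12] = s[0] = 18, the sequence is periodic with period 12.
So s[173] = s[0 + ((173-0) mod 12)] = s[5] = 4.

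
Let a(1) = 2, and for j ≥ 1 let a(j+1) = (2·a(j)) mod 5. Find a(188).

1

Listing terms: a(1) = 2, a(2) = 4, a(3) = 3, a(4) = 1, a(5) = 2.
Since a(5) = a(1) = 2, the sequence is periodic with period 4.
(188 - 1) mod 4 = 3, so a(188) = a(4) = 1.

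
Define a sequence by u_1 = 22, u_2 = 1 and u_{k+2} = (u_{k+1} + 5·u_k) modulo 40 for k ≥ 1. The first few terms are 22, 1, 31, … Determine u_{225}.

Computing terms: u_1 = 22, u_2 = 1, u_3 = 31, u_4 = 36, u_5 = 31, u_6 = 11, u_7 = 6, u_8 = 21, u_9 = 11, u_{10} = 36, u_{11} = 11, u_{12} = 31, u_{13} = 6, u_{14} = 1, u_{15} = 31.
Since (u_{14}, u_{15}) = (u_2, u_3) = (1, 31) (two consecutive terms determine the rest), the sequence is eventually periodic: after a pre-period of length 1 it cycles with period 12.
For k ≥ 2, u_k depends only on (k - 2) mod 12. (225 - 2) mod 12 = 7, so u_{225} = u_9 = 11.

11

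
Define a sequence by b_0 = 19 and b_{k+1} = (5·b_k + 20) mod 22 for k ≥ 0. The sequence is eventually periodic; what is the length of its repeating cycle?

5

Computing terms: b_0 = 19; b_1 = 5; b_2 = 1; b_3 = 3; b_4 = 13; b_5 = 19.
Since b_5 = b_0 = 19, the sequence is periodic with period 5.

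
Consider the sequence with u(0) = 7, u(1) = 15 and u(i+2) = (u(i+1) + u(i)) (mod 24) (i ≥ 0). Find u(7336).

19

Listing terms: u(0) = 7,  u(1) = 15,  u(2) = 22,  u(3) = 13,  u(4) = 11,  u(5) = 0,  u(6) = 11,  u(7) = 11,  u(8) = 22,  u(9) = 9,  u(10) = 7,  u(11) = 16,  u(12) = 23,  u(13) = 15,  u(14) = 14,  u(15) = 5,  u(16) = 19,  u(17) = 0,  u(18) = 19,  u(19) = 19,  u(20) = 14,  u(21) = 9,  u(22) = 23,  u(23) = 8,  u(24) = 7,  u(25) = 15.
The sequence repeats with period 24.
(7336 - 0) mod 24 = 16, so u(7336) = u(16) = 19.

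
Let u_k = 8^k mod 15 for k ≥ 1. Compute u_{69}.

8

u_1 = 8; u_2 = 4; u_3 = 2; u_4 = 1; u_5 = 8.
The sequence repeats with period 4.
So u_{69} = u_{1 + ((69-1) mod 4)} = u_1 = 8.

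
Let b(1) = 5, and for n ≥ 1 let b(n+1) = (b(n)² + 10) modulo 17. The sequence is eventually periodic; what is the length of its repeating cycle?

Listing terms: b(1) = 5; b(2) = 1; b(3) = 11; b(4) = 12; b(5) = 1.
Since b(5) = b(2) = 1, the sequence is eventually periodic: after a pre-period of length 1 it cycles with period 3.

3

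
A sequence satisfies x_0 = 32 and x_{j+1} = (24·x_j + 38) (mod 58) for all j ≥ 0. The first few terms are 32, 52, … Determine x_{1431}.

Listing terms: x_0 = 32,  x_1 = 52,  x_2 = 10,  x_3 = 46,  x_4 = 40,  x_5 = 12,  x_6 = 36,  x_7 = 32.
The sequence repeats with period 7.
So x_{1431} = x_{0 + ((1431-0) mod 7)} = x_3 = 46.

46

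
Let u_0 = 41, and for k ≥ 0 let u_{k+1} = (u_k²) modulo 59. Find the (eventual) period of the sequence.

28

Computing terms: u_0 = 41,  u_1 = 29,  u_2 = 15,  u_3 = 48,  u_4 = 3,  u_5 = 9,  u_6 = 22,  u_7 = 12,  u_8 = 26,  u_9 = 27,  u_{10} = 21,  u_{11} = 28,  u_{12} = 17,  u_{13} = 53,  u_{14} = 36,  u_{15} = 57,  u_{16} = 4,  u_{17} = 16,  u_{18} = 20,  u_{19} = 46,  u_{20} = 51,  u_{21} = 5,  u_{22} = 25,  u_{23} = 35,  u_{24} = 45,  u_{25} = 19,  u_{26} = 7,  u_{27} = 49,  u_{28} = 41.
The sequence repeats with period 28.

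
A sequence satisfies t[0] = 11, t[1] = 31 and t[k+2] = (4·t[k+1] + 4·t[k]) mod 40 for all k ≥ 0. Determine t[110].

8

Computing terms: t[0] = 11,  t[1] = 31,  t[2] = 8,  t[3] = 36,  t[4] = 16,  t[5] = 8,  t[6] = 16,  t[7] = 16,  t[8] = 8.
Since (t[7], t[8]) = (t[4], t[5]) = (16, 8) (two consecutive terms determine the rest), the sequence is eventually periodic: after a pre-period of length 4 it cycles with period 3.
For k ≥ 4, t[k] depends only on (k - 4) mod 3. (110 - 4) mod 3 = 1, so t[110] = t[5] = 8.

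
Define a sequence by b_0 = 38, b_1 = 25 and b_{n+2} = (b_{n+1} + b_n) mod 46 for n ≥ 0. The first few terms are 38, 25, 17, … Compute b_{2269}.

27

b_0 = 38; b_1 = 25; b_2 = 17; b_3 = 42; b_4 = 13; b_5 = 9; b_6 = 22; b_7 = 31; b_8 = 7; b_9 = 38; b_{10} = 45; b_{11} = 37; b_{12} = 36; b_{13} = 27; b_{14} = 17; b_{15} = 44; b_{16} = 15; b_{17} = 13; b_{18} = 28; b_{19} = 41; b_{20} = 23; b_{21} = 18; b_{22} = 41; b_{23} = 13; b_{24} = 8; b_{25} = 21; b_{26} = 29; b_{27} = 4; b_{28} = 33; b_{29} = 37; b_{30} = 24; b_{31} = 15; b_{32} = 39; b_{33} = 8; b_{34} = 1; b_{35} = 9; b_{36} = 10; b_{37} = 19; b_{38} = 29; b_{39} = 2; b_{40} = 31; b_{41} = 33; b_{42} = 18; b_{43} = 5; b_{44} = 23; b_{45} = 28; b_{46} = 5; b_{47} = 33; b_{48} = 38; b_{49} = 25.
The sequence repeats with period 48.
So b_{2269} = b_{0 + ((2269-0) mod 48)} = b_{13} = 27.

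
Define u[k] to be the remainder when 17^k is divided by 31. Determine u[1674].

Listing terms: u[0] = 1, u[1] = 17, u[2] = 10, u[3] = 15, u[4] = 7, u[5] = 26, u[6] = 8, u[7] = 12, u[8] = 18, u[9] = 27, u[10] = 25, u[11] = 22, u[12] = 2, u[13] = 3, u[14] = 20, u[15] = 30, u[16] = 14, u[17] = 21, u[18] = 16, u[19] = 24, u[20] = 5, u[21] = 23, u[22] = 19, u[23] = 13, u[24] = 4, u[25] = 6, u[26] = 9, u[27] = 29, u[28] = 28, u[29] = 11, u[30] = 1.
Since u[30] = u[0] = 1, the sequence is periodic with period 30.
(1674 - 0) mod 30 = 24, so u[1674] = u[24] = 4.

4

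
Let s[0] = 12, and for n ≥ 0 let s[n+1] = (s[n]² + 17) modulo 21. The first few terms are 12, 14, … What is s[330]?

We have s[0] = 12,  s[1] = 14,  s[2] = 3,  s[3] = 5,  s[4] = 0,  s[5] = 17,  s[6] = 12.
The sequence repeats with period 6.
So s[330] = s[0 + ((330-0) mod 6)] = s[0] = 12.

12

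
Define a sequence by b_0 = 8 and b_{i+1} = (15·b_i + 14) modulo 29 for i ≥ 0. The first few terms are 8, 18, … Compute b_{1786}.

24

We have b_0 = 8; b_1 = 18; b_2 = 23; b_3 = 11; b_4 = 5; b_5 = 2; b_6 = 15; b_7 = 7; b_8 = 3; b_9 = 1; b_{10} = 0; b_{11} = 14; b_{12} = 21; b_{13} = 10; b_{14} = 19; b_{15} = 9; b_{16} = 4; b_{17} = 16; b_{18} = 22; b_{19} = 25; b_{20} = 12; b_{21} = 20; b_{22} = 24; b_{23} = 26; b_{24} = 27; b_{25} = 13; b_{26} = 6; b_{27} = 17; b_{28} = 8.
The sequence repeats with period 28.
(1786 - 0) mod 28 = 22, so b_{1786} = b_{22} = 24.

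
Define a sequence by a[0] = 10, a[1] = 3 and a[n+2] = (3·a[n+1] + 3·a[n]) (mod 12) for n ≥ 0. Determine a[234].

Computing terms: a[0] = 10; a[1] = 3; a[2] = 3; a[3] = 6; a[4] = 3; a[5] = 3.
Since (a[4], a[5]) = (a[1], a[2]) = (3, 3) (two consecutive terms determine the rest), the sequence is eventually periodic: after a pre-period of length 1 it cycles with period 3.
For n ≥ 1, a[n] depends only on (n - 1) mod 3. (234 - 1) mod 3 = 2, so a[234] = a[3] = 6.

6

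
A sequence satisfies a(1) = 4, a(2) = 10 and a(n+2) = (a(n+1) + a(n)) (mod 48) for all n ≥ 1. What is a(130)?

Listing terms: a(1) = 4, a(2) = 10, a(3) = 14, a(4) = 24, a(5) = 38, a(6) = 14, a(7) = 4, a(8) = 18, a(9) = 22, a(10) = 40, a(11) = 14, a(12) = 6, a(13) = 20, a(14) = 26, a(15) = 46, a(16) = 24, a(17) = 22, a(18) = 46, a(19) = 20, a(20) = 18, a(21) = 38, a(22) = 8, a(23) = 46, a(24) = 6, a(25) = 4, a(26) = 10.
Since (a(25), a(26)) = (a(1), a(2)) = (4, 10) (two consecutive terms determine the rest), the sequence is periodic with period 24.
(130 - 1) mod 24 = 9, so a(130) = a(10) = 40.

40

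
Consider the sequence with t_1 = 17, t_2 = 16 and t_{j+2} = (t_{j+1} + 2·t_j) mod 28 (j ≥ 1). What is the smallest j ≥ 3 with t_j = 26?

t_1 = 17; t_2 = 16; t_3 = 22; t_4 = 26; t_5 = 14; t_6 = 10; t_7 = 10; t_8 = 2; t_9 = 22; t_{10} = 26.
Since (t_9, t_{10}) = (t_3, t_4) = (22, 26) (two consecutive terms determine the rest), the sequence is eventually periodic: after a pre-period of length 2 it cycles with period 6.
The value 26 first appears (with j ≥ 3) at t_4.

4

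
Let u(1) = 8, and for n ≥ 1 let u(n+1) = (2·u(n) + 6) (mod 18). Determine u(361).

We have u(1) = 8; u(2) = 4; u(3) = 14; u(4) = 16; u(5) = 2; u(6) = 10; u(7) = 8.
Since u(7) = u(1) = 8, the sequence is periodic with period 6.
(361 - 1) mod 6 = 0, so u(361) = u(1) = 8.

8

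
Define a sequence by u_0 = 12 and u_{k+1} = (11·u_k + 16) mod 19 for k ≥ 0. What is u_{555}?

12

u_0 = 12,  u_1 = 15,  u_2 = 10,  u_3 = 12.
Since u_3 = u_0 = 12, the sequence is periodic with period 3.
So u_{555} = u_{0 + ((555-0) mod 3)} = u_0 = 12.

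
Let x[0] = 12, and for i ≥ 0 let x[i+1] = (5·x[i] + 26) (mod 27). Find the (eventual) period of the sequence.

Listing terms: x[0] = 12; x[1] = 5; x[2] = 24; x[3] = 11; x[4] = 0; x[5] = 26; x[6] = 21; x[7] = 23; x[8] = 6; x[9] = 2; x[10] = 9; x[11] = 17; x[12] = 3; x[13] = 14; x[14] = 15; x[15] = 20; x[16] = 18; x[17] = 8; x[18] = 12.
Since x[18] = x[0] = 12, the sequence is periodic with period 18.

18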